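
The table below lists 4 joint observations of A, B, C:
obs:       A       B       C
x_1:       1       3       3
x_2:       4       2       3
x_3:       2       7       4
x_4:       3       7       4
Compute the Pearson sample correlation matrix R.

Step 1 — column means:
  mean(A) = (1 + 4 + 2 + 3) / 4 = 10/4 = 2.5
  mean(B) = (3 + 2 + 7 + 7) / 4 = 19/4 = 4.75
  mean(C) = (3 + 3 + 4 + 4) / 4 = 14/4 = 3.5

Step 2 — sample variances and covariances s[i,j] = (1/(n-1)) · Σ_k (x_{k,i} - mean_i) · (x_{k,j} - mean_j), with n-1 = 3:
  s[A,A] = ((-1.5)·(-1.5) + (1.5)·(1.5) + (-0.5)·(-0.5) + (0.5)·(0.5)) / 3 = 5/3 = 1.6667
  s[A,B] = ((-1.5)·(-1.75) + (1.5)·(-2.75) + (-0.5)·(2.25) + (0.5)·(2.25)) / 3 = -1.5/3 = -0.5
  s[A,C] = ((-1.5)·(-0.5) + (1.5)·(-0.5) + (-0.5)·(0.5) + (0.5)·(0.5)) / 3 = 0/3 = 0
  s[B,B] = ((-1.75)·(-1.75) + (-2.75)·(-2.75) + (2.25)·(2.25) + (2.25)·(2.25)) / 3 = 20.75/3 = 6.9167
  s[B,C] = ((-1.75)·(-0.5) + (-2.75)·(-0.5) + (2.25)·(0.5) + (2.25)·(0.5)) / 3 = 4.5/3 = 1.5
  s[C,C] = ((-0.5)·(-0.5) + (-0.5)·(-0.5) + (0.5)·(0.5) + (0.5)·(0.5)) / 3 = 1/3 = 0.3333
  Sample standard deviations s_i = √(s[i,i]):
  s(A) = √(1.6667) = 1.291
  s(B) = √(6.9167) = 2.63
  s(C) = √(0.3333) = 0.5774

Step 3 — r_{ij} = s_{ij} / (s_i · s_j):
  r[A,A] = 1 (diagonal).
  r[A,B] = -0.5 / (1.291 · 2.63) = -0.5 / 3.3953 = -0.1473
  r[A,C] = 0 / (1.291 · 0.5774) = 0 / 0.7454 = 0
  r[B,B] = 1 (diagonal).
  r[B,C] = 1.5 / (2.63 · 0.5774) = 1.5 / 1.5184 = 0.9879
  r[C,C] = 1 (diagonal).

R is symmetric with unit diagonal. Assembling:

R = [[1, -0.1473, 0],
 [-0.1473, 1, 0.9879],
 [0, 0.9879, 1]]


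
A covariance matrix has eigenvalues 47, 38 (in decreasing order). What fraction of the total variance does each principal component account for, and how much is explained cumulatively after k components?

Step 1 — total variance = trace(Sigma) = Σ λ_i = 47 + 38 = 85.

Step 2 — fraction explained by component i = λ_i / Σ λ:
  PC1: 47/85 = 0.5529
  PC2: 38/85 = 0.4471

Step 3 — cumulative fraction after k components = (λ_1 + ... + λ_k) / Σ λ:
  k = 1: 47/85 = 0.5529
  k = 2: (47 + 38)/85 = 85/85 = 1

Summary (fraction, with percent):

explained: PC1 0.5529 (55.29%), PC2 0.4471 (44.71%);  cumulative: 0.5529, 1


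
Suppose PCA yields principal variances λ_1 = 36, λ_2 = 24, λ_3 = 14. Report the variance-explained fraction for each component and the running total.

Step 1 — total variance = trace(Sigma) = Σ λ_i = 36 + 24 + 14 = 74.

Step 2 — fraction explained by component i = λ_i / Σ λ:
  PC1: 36/74 = 0.4865
  PC2: 24/74 = 0.3243
  PC3: 14/74 = 0.1892

Step 3 — cumulative fraction after k components = (λ_1 + ... + λ_k) / Σ λ:
  k = 1: 36/74 = 0.4865
  k = 2: (36 + 24)/74 = 60/74 = 0.8108
  k = 3: (36 + 24 + 14)/74 = 74/74 = 1

Summary (fraction, with percent):

explained: PC1 0.4865 (48.65%), PC2 0.3243 (32.43%), PC3 0.1892 (18.92%);  cumulative: 0.4865, 0.8108, 1


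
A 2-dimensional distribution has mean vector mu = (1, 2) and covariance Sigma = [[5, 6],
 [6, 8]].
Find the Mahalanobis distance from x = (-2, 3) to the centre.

Step 1 — centre the observation: (x - mu) = (-3, 1).

Step 2 — invert Sigma. det(Sigma) = 5·8 - (6)² = 4.
  Sigma^{-1} = (1/det) · [[d, -b], [-b, a]] = [[2, -1.5],
 [-1.5, 1.25]].

Step 3 — form the quadratic (x - mu)^T · Sigma^{-1} · (x - mu):
  Sigma^{-1} · (x - mu) = (-7.5, 5.75).
  (x - mu)^T · [Sigma^{-1} · (x - mu)] = (-3)·(-7.5) + (1)·(5.75) = 28.25.

Step 4 — take square root: d = √(28.25) ≈ 5.3151.

d(x, mu) = √(28.25) ≈ 5.3151


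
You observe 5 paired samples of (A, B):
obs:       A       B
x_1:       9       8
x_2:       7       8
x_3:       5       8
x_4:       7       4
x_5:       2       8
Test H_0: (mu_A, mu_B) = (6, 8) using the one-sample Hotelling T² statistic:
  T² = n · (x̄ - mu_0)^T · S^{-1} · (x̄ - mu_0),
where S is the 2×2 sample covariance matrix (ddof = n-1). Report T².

Step 1 — sample mean vector:
  mean(A) = (9 + 7 + 5 + 7 + 2) / 5 = 30/5 = 6
  mean(B) = (8 + 8 + 8 + 4 + 8) / 5 = 36/5 = 7.2
  x̄ = (6, 7.2),  deviation x̄ - mu_0 = (6, 7.2) - (6, 8) = (0, -0.8).

Step 2 — sample covariance matrix, S[i,j] = (1/(n-1)) · Σ_k (x_{k,i} - mean_i) · (x_{k,j} - mean_j), divisor n-1 = 4:
  S[A,A] = ((3)·(3) + (1)·(1) + (-1)·(-1) + (1)·(1) + (-4)·(-4)) / 4 = 28/4 = 7
  S[A,B] = ((3)·(0.8) + (1)·(0.8) + (-1)·(0.8) + (1)·(-3.2) + (-4)·(0.8)) / 4 = -4/4 = -1
  S[B,B] = ((0.8)·(0.8) + (0.8)·(0.8) + (0.8)·(0.8) + (-3.2)·(-3.2) + (0.8)·(0.8)) / 4 = 12.8/4 = 3.2
  S = [[7, -1],
 [-1, 3.2]].

Step 3 — invert S. det(S) = 7·3.2 - (-1)² = 21.4.
  S^{-1} = (1/det) · [[d, -b], [-b, a]] = [[0.1495, 0.0467],
 [0.0467, 0.3271]].

Step 4 — quadratic form (x̄ - mu_0)^T · S^{-1} · (x̄ - mu_0):
  S^{-1} · (x̄ - mu_0) = (-0.0374, -0.2617),
  (x̄ - mu_0)^T · [...] = (0)·(-0.0374) + (-0.8)·(-0.2617) = 0.2093.

Step 5 — scale by n: T² = 5 · 0.2093 = 1.0467.

T² ≈ 1.0467


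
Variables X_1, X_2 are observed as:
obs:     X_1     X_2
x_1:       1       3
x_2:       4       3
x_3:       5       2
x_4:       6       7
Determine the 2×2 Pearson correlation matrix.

Step 1 — column means:
  mean(X_1) = (1 + 4 + 5 + 6) / 4 = 16/4 = 4
  mean(X_2) = (3 + 3 + 2 + 7) / 4 = 15/4 = 3.75

Step 2 — sample variances and covariances s[i,j] = (1/(n-1)) · Σ_k (x_{k,i} - mean_i) · (x_{k,j} - mean_j), with n-1 = 3:
  s[X_1,X_1] = ((-3)·(-3) + (0)·(0) + (1)·(1) + (2)·(2)) / 3 = 14/3 = 4.6667
  s[X_1,X_2] = ((-3)·(-0.75) + (0)·(-0.75) + (1)·(-1.75) + (2)·(3.25)) / 3 = 7/3 = 2.3333
  s[X_2,X_2] = ((-0.75)·(-0.75) + (-0.75)·(-0.75) + (-1.75)·(-1.75) + (3.25)·(3.25)) / 3 = 14.75/3 = 4.9167
  Sample standard deviations s_i = √(s[i,i]):
  s(X_1) = √(4.6667) = 2.1602
  s(X_2) = √(4.9167) = 2.2174

Step 3 — r_{ij} = s_{ij} / (s_i · s_j):
  r[X_1,X_1] = 1 (diagonal).
  r[X_1,X_2] = 2.3333 / (2.1602 · 2.2174) = 2.3333 / 4.79 = 0.4871
  r[X_2,X_2] = 1 (diagonal).

R is symmetric with unit diagonal. Assembling:

R = [[1, 0.4871],
 [0.4871, 1]]


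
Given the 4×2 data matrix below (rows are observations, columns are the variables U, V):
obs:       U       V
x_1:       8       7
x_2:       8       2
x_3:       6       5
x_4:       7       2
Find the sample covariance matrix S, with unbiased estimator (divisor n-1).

Step 1 — column means:
  mean(U) = (8 + 8 + 6 + 7) / 4 = 29/4 = 7.25
  mean(V) = (7 + 2 + 5 + 2) / 4 = 16/4 = 4

Step 2 — sample covariance S[i,j] = (1/(n-1)) · Σ_k (x_{k,i} - mean_i) · (x_{k,j} - mean_j), with n-1 = 3.
  S[U,U] = ((0.75)·(0.75) + (0.75)·(0.75) + (-1.25)·(-1.25) + (-0.25)·(-0.25)) / 3 = 2.75/3 = 0.9167
  S[U,V] = ((0.75)·(3) + (0.75)·(-2) + (-1.25)·(1) + (-0.25)·(-2)) / 3 = 0/3 = 0
  S[V,V] = ((3)·(3) + (-2)·(-2) + (1)·(1) + (-2)·(-2)) / 3 = 18/3 = 6

S is symmetric (S[j,i] = S[i,j]). Assembling:

S = [[0.9167, 0],
 [0, 6]]


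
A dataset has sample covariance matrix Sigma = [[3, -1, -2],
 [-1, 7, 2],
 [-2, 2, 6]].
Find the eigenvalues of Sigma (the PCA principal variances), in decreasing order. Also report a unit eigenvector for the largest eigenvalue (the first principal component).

Step 1 — characteristic polynomial p(λ) = det(λI - Sigma) = λ³ - tr·λ² + c_1·λ - det, where tr = trace, c_1 = sum of the principal 2×2 minors, det = det(Sigma):
  tr = 3 + 7 + 6 = 16,
  c_1 = (3·7 - (-1)²) + (3·6 - (-2)²) + (7·6 - (2)²) = 20 + 14 + 38 = 72,
  det = 3·(7·6 - (2)²) - (-1)·((-1)·6 - (2)·(-2)) + (-2)·((-1)·(2) - 7·(-2)) = 3·(38) - (-1)·(-2) + (-2)·(12) = 88.
  So p(λ) = λ³ - 16λ² + 72λ - 88.
Step 2 — look for an integer root (rational root theorem: any rational root is an integer divisor of 88). Testing λ = 2:
  p(2) = 8 - 64 + 144 - 88 = 0  ✓
  Dividing out (λ - 2): p(λ) = (λ - 2)(λ² - 14λ + 44).
Step 3 — remaining eigenvalues from the quadratic λ² - 14λ + 44 = 0:
  Δ = 14² - 4·44 = 196 - 176 = 20,  λ = (14 ± √20)/2 = (14 ± 4.4721)/2 ≈ 9.2361 or 4.7639.
  Sorted: λ_1 = 9.2361,  λ_2 = 4.7639,  λ_3 = 2  (check: sum = 16 = tr ✓).

Step 4 — unit eigenvector for λ_1 ≈ 9.2361: v spans the null space of (Sigma - λ_1 I), whose rows are
  r_1 = (-6.2361, -1, -2),  r_2 = (-1, -2.2361, 2),  r_3 = (-2, 2, -3.2361).
  v is orthogonal to every row, so take v ∝ r_1 × r_2 = ((-1)·(2) - (-2)·(-2.2361), (-2)·(-1) - (-6.2361)·(2), (-6.2361)·(-2.2361) - (-1)·(-1)) ≈ (-6.4721, 14.4721, 12.9443).
  Rescale (multiply by -1 so the first nonzero entry is positive): u = (6.4721, -14.4721, -12.9443).
  ||u|| = √((6.4721)² + (-14.4721)² + (-12.9443)²) = √(418.8854) ≈ 20.4667,  v_1 = u/||u|| ≈ (0.3162, -0.7071, -0.6325) (||v_1|| = 1).

λ_1 = 9.2361,  λ_2 = 4.7639,  λ_3 = 2;  v_1 ≈ (0.3162, -0.7071, -0.6325)


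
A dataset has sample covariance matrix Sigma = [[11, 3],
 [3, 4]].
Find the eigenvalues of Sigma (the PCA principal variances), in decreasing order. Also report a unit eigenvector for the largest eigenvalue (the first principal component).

Step 1 — characteristic polynomial of 2×2 Sigma:
  det(Sigma - λI) = λ² - trace · λ + det = 0.
  trace = 11 + 4 = 15, det = 11·4 - (3)² = 35.
Step 2 — discriminant:
  Δ = trace² - 4·det = 225 - 140 = 85.
Step 3 — eigenvalues:
  λ = (trace ± √Δ)/2 = (15 ± 9.2195)/2,
  λ_1 = 12.1098,  λ_2 = 2.8902.

Step 4 — unit eigenvector for λ_1: solve (Sigma - λ_1 I)v = 0. First row:
  (11 - 12.1098)·v_x + (3)·v_y = 0, i.e. (-1.1098)·v_x + (3)·v_y = 0,
  so v ∝ (b, λ_1 - a) = (3, 1.1098) = u.
  ||u|| = √((3)² + (1.1098)²) = √(10.2316) ≈ 3.1987,
  v_1 = u/||u|| ≈ (0.9379, 0.3469) (||v_1|| = 1).

λ_1 = 12.1098,  λ_2 = 2.8902;  v_1 ≈ (0.9379, 0.3469)


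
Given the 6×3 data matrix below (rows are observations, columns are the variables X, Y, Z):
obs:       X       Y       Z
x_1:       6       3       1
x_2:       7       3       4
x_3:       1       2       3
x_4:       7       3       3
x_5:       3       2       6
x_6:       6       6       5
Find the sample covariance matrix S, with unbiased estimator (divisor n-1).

Step 1 — column means:
  mean(X) = (6 + 7 + 1 + 7 + 3 + 6) / 6 = 30/6 = 5
  mean(Y) = (3 + 3 + 2 + 3 + 2 + 6) / 6 = 19/6 = 3.1667
  mean(Z) = (1 + 4 + 3 + 3 + 6 + 5) / 6 = 22/6 = 3.6667

Step 2 — sample covariance S[i,j] = (1/(n-1)) · Σ_k (x_{k,i} - mean_i) · (x_{k,j} - mean_j), with n-1 = 5.
  S[X,X] = ((1)·(1) + (2)·(2) + (-4)·(-4) + (2)·(2) + (-2)·(-2) + (1)·(1)) / 5 = 30/5 = 6
  S[X,Y] = ((1)·(-0.1667) + (2)·(-0.1667) + (-4)·(-1.1667) + (2)·(-0.1667) + (-2)·(-1.1667) + (1)·(2.8333)) / 5 = 9/5 = 1.8
  S[X,Z] = ((1)·(-2.6667) + (2)·(0.3333) + (-4)·(-0.6667) + (2)·(-0.6667) + (-2)·(2.3333) + (1)·(1.3333)) / 5 = -4/5 = -0.8
  S[Y,Y] = ((-0.1667)·(-0.1667) + (-0.1667)·(-0.1667) + (-1.1667)·(-1.1667) + (-0.1667)·(-0.1667) + (-1.1667)·(-1.1667) + (2.8333)·(2.8333)) / 5 = 10.8333/5 = 2.1667
  S[Y,Z] = ((-0.1667)·(-2.6667) + (-0.1667)·(0.3333) + (-1.1667)·(-0.6667) + (-0.1667)·(-0.6667) + (-1.1667)·(2.3333) + (2.8333)·(1.3333)) / 5 = 2.3333/5 = 0.4667
  S[Z,Z] = ((-2.6667)·(-2.6667) + (0.3333)·(0.3333) + (-0.6667)·(-0.6667) + (-0.6667)·(-0.6667) + (2.3333)·(2.3333) + (1.3333)·(1.3333)) / 5 = 15.3333/5 = 3.0667

S is symmetric (S[j,i] = S[i,j]). Assembling:

S = [[6, 1.8, -0.8],
 [1.8, 2.1667, 0.4667],
 [-0.8, 0.4667, 3.0667]]


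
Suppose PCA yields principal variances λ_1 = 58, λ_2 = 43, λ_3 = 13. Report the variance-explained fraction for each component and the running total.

Step 1 — total variance = trace(Sigma) = Σ λ_i = 58 + 43 + 13 = 114.

Step 2 — fraction explained by component i = λ_i / Σ λ:
  PC1: 58/114 = 0.5088
  PC2: 43/114 = 0.3772
  PC3: 13/114 = 0.114

Step 3 — cumulative fraction after k components = (λ_1 + ... + λ_k) / Σ λ:
  k = 1: 58/114 = 0.5088
  k = 2: (58 + 43)/114 = 101/114 = 0.886
  k = 3: (58 + 43 + 13)/114 = 114/114 = 1

Summary (fraction, with percent):

explained: PC1 0.5088 (50.88%), PC2 0.3772 (37.72%), PC3 0.114 (11.4%);  cumulative: 0.5088, 0.886, 1


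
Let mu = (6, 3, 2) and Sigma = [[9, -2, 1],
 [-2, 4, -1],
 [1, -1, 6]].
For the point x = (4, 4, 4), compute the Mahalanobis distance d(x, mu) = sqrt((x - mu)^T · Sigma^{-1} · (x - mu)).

Step 1 — centre the observation: (x - mu) = (-2, 1, 2).

Step 2 — invert Sigma (cofactor / det for 3×3, or solve directly):
  Sigma^{-1} = [[0.1257, 0.0601, -0.0109],
 [0.0601, 0.2896, 0.0383],
 [-0.0109, 0.0383, 0.1749]].

Step 3 — form the quadratic (x - mu)^T · Sigma^{-1} · (x - mu):
  Sigma^{-1} · (x - mu) = (-0.2131, 0.2459, 0.4098).
  (x - mu)^T · [Sigma^{-1} · (x - mu)] = (-2)·(-0.2131) + (1)·(0.2459) + (2)·(0.4098) = 1.4918.

Step 4 — take square root: d = √(1.4918) ≈ 1.2214.

d(x, mu) = √(1.4918) ≈ 1.2214


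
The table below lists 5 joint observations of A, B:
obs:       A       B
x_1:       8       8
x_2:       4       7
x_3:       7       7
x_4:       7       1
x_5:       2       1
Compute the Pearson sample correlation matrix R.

Step 1 — column means:
  mean(A) = (8 + 4 + 7 + 7 + 2) / 5 = 28/5 = 5.6
  mean(B) = (8 + 7 + 7 + 1 + 1) / 5 = 24/5 = 4.8

Step 2 — sample variances and covariances s[i,j] = (1/(n-1)) · Σ_k (x_{k,i} - mean_i) · (x_{k,j} - mean_j), with n-1 = 4:
  s[A,A] = ((2.4)·(2.4) + (-1.6)·(-1.6) + (1.4)·(1.4) + (1.4)·(1.4) + (-3.6)·(-3.6)) / 4 = 25.2/4 = 6.3
  s[A,B] = ((2.4)·(3.2) + (-1.6)·(2.2) + (1.4)·(2.2) + (1.4)·(-3.8) + (-3.6)·(-3.8)) / 4 = 15.6/4 = 3.9
  s[B,B] = ((3.2)·(3.2) + (2.2)·(2.2) + (2.2)·(2.2) + (-3.8)·(-3.8) + (-3.8)·(-3.8)) / 4 = 48.8/4 = 12.2
  Sample standard deviations s_i = √(s[i,i]):
  s(A) = √(6.3) = 2.51
  s(B) = √(12.2) = 3.4928

Step 3 — r_{ij} = s_{ij} / (s_i · s_j):
  r[A,A] = 1 (diagonal).
  r[A,B] = 3.9 / (2.51 · 3.4928) = 3.9 / 8.767 = 0.4449
  r[B,B] = 1 (diagonal).

R is symmetric with unit diagonal. Assembling:

R = [[1, 0.4449],
 [0.4449, 1]]


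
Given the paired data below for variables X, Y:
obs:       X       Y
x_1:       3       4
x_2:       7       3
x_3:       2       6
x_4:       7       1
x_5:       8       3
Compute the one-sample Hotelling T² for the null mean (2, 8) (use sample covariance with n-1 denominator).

Step 1 — sample mean vector:
  mean(X) = (3 + 7 + 2 + 7 + 8) / 5 = 27/5 = 5.4
  mean(Y) = (4 + 3 + 6 + 1 + 3) / 5 = 17/5 = 3.4
  x̄ = (5.4, 3.4),  deviation x̄ - mu_0 = (5.4, 3.4) - (2, 8) = (3.4, -4.6).

Step 2 — sample covariance matrix, S[i,j] = (1/(n-1)) · Σ_k (x_{k,i} - mean_i) · (x_{k,j} - mean_j), divisor n-1 = 4:
  S[X,X] = ((-2.4)·(-2.4) + (1.6)·(1.6) + (-3.4)·(-3.4) + (1.6)·(1.6) + (2.6)·(2.6)) / 4 = 29.2/4 = 7.3
  S[X,Y] = ((-2.4)·(0.6) + (1.6)·(-0.4) + (-3.4)·(2.6) + (1.6)·(-2.4) + (2.6)·(-0.4)) / 4 = -15.8/4 = -3.95
  S[Y,Y] = ((0.6)·(0.6) + (-0.4)·(-0.4) + (2.6)·(2.6) + (-2.4)·(-2.4) + (-0.4)·(-0.4)) / 4 = 13.2/4 = 3.3
  S = [[7.3, -3.95],
 [-3.95, 3.3]].

Step 3 — invert S. det(S) = 7.3·3.3 - (-3.95)² = 8.4875.
  S^{-1} = (1/det) · [[d, -b], [-b, a]] = [[0.3888, 0.4654],
 [0.4654, 0.8601]].

Step 4 — quadratic form (x̄ - mu_0)^T · S^{-1} · (x̄ - mu_0):
  S^{-1} · (x̄ - mu_0) = (-0.8189, -2.3741),
  (x̄ - mu_0)^T · [...] = (3.4)·(-0.8189) + (-4.6)·(-2.3741) = 8.1367.

Step 5 — scale by n: T² = 5 · 8.1367 = 40.6834.

T² ≈ 40.6834


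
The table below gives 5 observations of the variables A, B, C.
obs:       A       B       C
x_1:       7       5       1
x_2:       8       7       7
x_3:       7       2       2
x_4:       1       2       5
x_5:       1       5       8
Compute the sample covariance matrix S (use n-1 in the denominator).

Step 1 — column means:
  mean(A) = (7 + 8 + 7 + 1 + 1) / 5 = 24/5 = 4.8
  mean(B) = (5 + 7 + 2 + 2 + 5) / 5 = 21/5 = 4.2
  mean(C) = (1 + 7 + 2 + 5 + 8) / 5 = 23/5 = 4.6

Step 2 — sample covariance S[i,j] = (1/(n-1)) · Σ_k (x_{k,i} - mean_i) · (x_{k,j} - mean_j), with n-1 = 4.
  S[A,A] = ((2.2)·(2.2) + (3.2)·(3.2) + (2.2)·(2.2) + (-3.8)·(-3.8) + (-3.8)·(-3.8)) / 4 = 48.8/4 = 12.2
  S[A,B] = ((2.2)·(0.8) + (3.2)·(2.8) + (2.2)·(-2.2) + (-3.8)·(-2.2) + (-3.8)·(0.8)) / 4 = 11.2/4 = 2.8
  S[A,C] = ((2.2)·(-3.6) + (3.2)·(2.4) + (2.2)·(-2.6) + (-3.8)·(0.4) + (-3.8)·(3.4)) / 4 = -20.4/4 = -5.1
  S[B,B] = ((0.8)·(0.8) + (2.8)·(2.8) + (-2.2)·(-2.2) + (-2.2)·(-2.2) + (0.8)·(0.8)) / 4 = 18.8/4 = 4.7
  S[B,C] = ((0.8)·(-3.6) + (2.8)·(2.4) + (-2.2)·(-2.6) + (-2.2)·(0.4) + (0.8)·(3.4)) / 4 = 11.4/4 = 2.85
  S[C,C] = ((-3.6)·(-3.6) + (2.4)·(2.4) + (-2.6)·(-2.6) + (0.4)·(0.4) + (3.4)·(3.4)) / 4 = 37.2/4 = 9.3

S is symmetric (S[j,i] = S[i,j]). Assembling:

S = [[12.2, 2.8, -5.1],
 [2.8, 4.7, 2.85],
 [-5.1, 2.85, 9.3]]


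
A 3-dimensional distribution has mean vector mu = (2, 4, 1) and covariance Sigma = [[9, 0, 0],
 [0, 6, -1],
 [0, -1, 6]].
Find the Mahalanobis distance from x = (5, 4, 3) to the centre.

Step 1 — centre the observation: (x - mu) = (3, 0, 2).

Step 2 — invert Sigma (cofactor / det for 3×3, or solve directly):
  Sigma^{-1} = [[0.1111, 0, 0],
 [0, 0.1714, 0.0286],
 [0, 0.0286, 0.1714]].

Step 3 — form the quadratic (x - mu)^T · Sigma^{-1} · (x - mu):
  Sigma^{-1} · (x - mu) = (0.3333, 0.0571, 0.3429).
  (x - mu)^T · [Sigma^{-1} · (x - mu)] = (3)·(0.3333) + (0)·(0.0571) + (2)·(0.3429) = 1.6857.

Step 4 — take square root: d = √(1.6857) ≈ 1.2984.

d(x, mu) = √(1.6857) ≈ 1.2984


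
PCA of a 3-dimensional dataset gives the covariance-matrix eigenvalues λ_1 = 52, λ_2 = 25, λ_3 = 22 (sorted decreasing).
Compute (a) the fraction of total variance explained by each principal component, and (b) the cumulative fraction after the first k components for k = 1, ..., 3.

Step 1 — total variance = trace(Sigma) = Σ λ_i = 52 + 25 + 22 = 99.

Step 2 — fraction explained by component i = λ_i / Σ λ:
  PC1: 52/99 = 0.5253
  PC2: 25/99 = 0.2525
  PC3: 22/99 = 0.2222

Step 3 — cumulative fraction after k components = (λ_1 + ... + λ_k) / Σ λ:
  k = 1: 52/99 = 0.5253
  k = 2: (52 + 25)/99 = 77/99 = 0.7778
  k = 3: (52 + 25 + 22)/99 = 99/99 = 1

Summary (fraction, with percent):

explained: PC1 0.5253 (52.53%), PC2 0.2525 (25.25%), PC3 0.2222 (22.22%);  cumulative: 0.5253, 0.7778, 1


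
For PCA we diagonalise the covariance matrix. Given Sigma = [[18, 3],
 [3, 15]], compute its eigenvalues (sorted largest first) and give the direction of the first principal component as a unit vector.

Step 1 — characteristic polynomial of 2×2 Sigma:
  det(Sigma - λI) = λ² - trace · λ + det = 0.
  trace = 18 + 15 = 33, det = 18·15 - (3)² = 261.
Step 2 — discriminant:
  Δ = trace² - 4·det = 1089 - 1044 = 45.
Step 3 — eigenvalues:
  λ = (trace ± √Δ)/2 = (33 ± 6.7082)/2,
  λ_1 = 19.8541,  λ_2 = 13.1459.

Step 4 — unit eigenvector for λ_1: solve (Sigma - λ_1 I)v = 0. First row:
  (18 - 19.8541)·v_x + (3)·v_y = 0, i.e. (-1.8541)·v_x + (3)·v_y = 0,
  so v ∝ (b, λ_1 - a) = (3, 1.8541) = u.
  ||u|| = √((3)² + (1.8541)²) = √(12.4377) ≈ 3.5267,
  v_1 = u/||u|| ≈ (0.8507, 0.5257) (||v_1|| = 1).

λ_1 = 19.8541,  λ_2 = 13.1459;  v_1 ≈ (0.8507, 0.5257)


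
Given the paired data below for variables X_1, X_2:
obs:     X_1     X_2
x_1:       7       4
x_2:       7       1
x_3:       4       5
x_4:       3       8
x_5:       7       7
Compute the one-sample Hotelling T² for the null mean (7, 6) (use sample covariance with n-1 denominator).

Step 1 — sample mean vector:
  mean(X_1) = (7 + 7 + 4 + 3 + 7) / 5 = 28/5 = 5.6
  mean(X_2) = (4 + 1 + 5 + 8 + 7) / 5 = 25/5 = 5
  x̄ = (5.6, 5),  deviation x̄ - mu_0 = (5.6, 5) - (7, 6) = (-1.4, -1).

Step 2 — sample covariance matrix, S[i,j] = (1/(n-1)) · Σ_k (x_{k,i} - mean_i) · (x_{k,j} - mean_j), divisor n-1 = 4:
  S[X_1,X_1] = ((1.4)·(1.4) + (1.4)·(1.4) + (-1.6)·(-1.6) + (-2.6)·(-2.6) + (1.4)·(1.4)) / 4 = 15.2/4 = 3.8
  S[X_1,X_2] = ((1.4)·(-1) + (1.4)·(-4) + (-1.6)·(0) + (-2.6)·(3) + (1.4)·(2)) / 4 = -12/4 = -3
  S[X_2,X_2] = ((-1)·(-1) + (-4)·(-4) + (0)·(0) + (3)·(3) + (2)·(2)) / 4 = 30/4 = 7.5
  S = [[3.8, -3],
 [-3, 7.5]].

Step 3 — invert S. det(S) = 3.8·7.5 - (-3)² = 19.5.
  S^{-1} = (1/det) · [[d, -b], [-b, a]] = [[0.3846, 0.1538],
 [0.1538, 0.1949]].

Step 4 — quadratic form (x̄ - mu_0)^T · S^{-1} · (x̄ - mu_0):
  S^{-1} · (x̄ - mu_0) = (-0.6923, -0.4103),
  (x̄ - mu_0)^T · [...] = (-1.4)·(-0.6923) + (-1)·(-0.4103) = 1.3795.

Step 5 — scale by n: T² = 5 · 1.3795 = 6.8974.

T² ≈ 6.8974


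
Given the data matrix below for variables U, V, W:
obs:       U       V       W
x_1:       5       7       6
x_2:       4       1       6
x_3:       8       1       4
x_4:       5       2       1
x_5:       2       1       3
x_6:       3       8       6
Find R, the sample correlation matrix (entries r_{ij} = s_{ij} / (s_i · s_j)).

Step 1 — column means:
  mean(U) = (5 + 4 + 8 + 5 + 2 + 3) / 6 = 27/6 = 4.5
  mean(V) = (7 + 1 + 1 + 2 + 1 + 8) / 6 = 20/6 = 3.3333
  mean(W) = (6 + 6 + 4 + 1 + 3 + 6) / 6 = 26/6 = 4.3333

Step 2 — sample variances and covariances s[i,j] = (1/(n-1)) · Σ_k (x_{k,i} - mean_i) · (x_{k,j} - mean_j), with n-1 = 5:
  s[U,U] = ((0.5)·(0.5) + (-0.5)·(-0.5) + (3.5)·(3.5) + (0.5)·(0.5) + (-2.5)·(-2.5) + (-1.5)·(-1.5)) / 5 = 21.5/5 = 4.3
  s[U,V] = ((0.5)·(3.6667) + (-0.5)·(-2.3333) + (3.5)·(-2.3333) + (0.5)·(-1.3333) + (-2.5)·(-2.3333) + (-1.5)·(4.6667)) / 5 = -7/5 = -1.4
  s[U,W] = ((0.5)·(1.6667) + (-0.5)·(1.6667) + (3.5)·(-0.3333) + (0.5)·(-3.3333) + (-2.5)·(-1.3333) + (-1.5)·(1.6667)) / 5 = -2/5 = -0.4
  s[V,V] = ((3.6667)·(3.6667) + (-2.3333)·(-2.3333) + (-2.3333)·(-2.3333) + (-1.3333)·(-1.3333) + (-2.3333)·(-2.3333) + (4.6667)·(4.6667)) / 5 = 53.3333/5 = 10.6667
  s[V,W] = ((3.6667)·(1.6667) + (-2.3333)·(1.6667) + (-2.3333)·(-0.3333) + (-1.3333)·(-3.3333) + (-2.3333)·(-1.3333) + (4.6667)·(1.6667)) / 5 = 18.3333/5 = 3.6667
  s[W,W] = ((1.6667)·(1.6667) + (1.6667)·(1.6667) + (-0.3333)·(-0.3333) + (-3.3333)·(-3.3333) + (-1.3333)·(-1.3333) + (1.6667)·(1.6667)) / 5 = 21.3333/5 = 4.2667
  Sample standard deviations s_i = √(s[i,i]):
  s(U) = √(4.3) = 2.0736
  s(V) = √(10.6667) = 3.266
  s(W) = √(4.2667) = 2.0656

Step 3 — r_{ij} = s_{ij} / (s_i · s_j):
  r[U,U] = 1 (diagonal).
  r[U,V] = -1.4 / (2.0736 · 3.266) = -1.4 / 6.7725 = -0.2067
  r[U,W] = -0.4 / (2.0736 · 2.0656) = -0.4 / 4.2833 = -0.0934
  r[V,V] = 1 (diagonal).
  r[V,W] = 3.6667 / (3.266 · 2.0656) = 3.6667 / 6.7462 = 0.5435
  r[W,W] = 1 (diagonal).

R is symmetric with unit diagonal. Assembling:

R = [[1, -0.2067, -0.0934],
 [-0.2067, 1, 0.5435],
 [-0.0934, 0.5435, 1]]


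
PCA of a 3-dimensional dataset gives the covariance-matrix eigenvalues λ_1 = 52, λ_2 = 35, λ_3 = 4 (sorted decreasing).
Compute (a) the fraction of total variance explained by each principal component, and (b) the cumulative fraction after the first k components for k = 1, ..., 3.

Step 1 — total variance = trace(Sigma) = Σ λ_i = 52 + 35 + 4 = 91.

Step 2 — fraction explained by component i = λ_i / Σ λ:
  PC1: 52/91 = 0.5714
  PC2: 35/91 = 0.3846
  PC3: 4/91 = 0.044

Step 3 — cumulative fraction after k components = (λ_1 + ... + λ_k) / Σ λ:
  k = 1: 52/91 = 0.5714
  k = 2: (52 + 35)/91 = 87/91 = 0.956
  k = 3: (52 + 35 + 4)/91 = 91/91 = 1

Summary (fraction, with percent):

explained: PC1 0.5714 (57.14%), PC2 0.3846 (38.46%), PC3 0.044 (4.4%);  cumulative: 0.5714, 0.956, 1


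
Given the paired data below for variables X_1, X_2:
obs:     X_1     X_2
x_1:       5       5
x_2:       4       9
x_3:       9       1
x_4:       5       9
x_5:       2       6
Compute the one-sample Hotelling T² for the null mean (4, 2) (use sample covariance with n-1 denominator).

Step 1 — sample mean vector:
  mean(X_1) = (5 + 4 + 9 + 5 + 2) / 5 = 25/5 = 5
  mean(X_2) = (5 + 9 + 1 + 9 + 6) / 5 = 30/5 = 6
  x̄ = (5, 6),  deviation x̄ - mu_0 = (5, 6) - (4, 2) = (1, 4).

Step 2 — sample covariance matrix, S[i,j] = (1/(n-1)) · Σ_k (x_{k,i} - mean_i) · (x_{k,j} - mean_j), divisor n-1 = 4:
  S[X_1,X_1] = ((0)·(0) + (-1)·(-1) + (4)·(4) + (0)·(0) + (-3)·(-3)) / 4 = 26/4 = 6.5
  S[X_1,X_2] = ((0)·(-1) + (-1)·(3) + (4)·(-5) + (0)·(3) + (-3)·(0)) / 4 = -23/4 = -5.75
  S[X_2,X_2] = ((-1)·(-1) + (3)·(3) + (-5)·(-5) + (3)·(3) + (0)·(0)) / 4 = 44/4 = 11
  S = [[6.5, -5.75],
 [-5.75, 11]].

Step 3 — invert S. det(S) = 6.5·11 - (-5.75)² = 38.4375.
  S^{-1} = (1/det) · [[d, -b], [-b, a]] = [[0.2862, 0.1496],
 [0.1496, 0.1691]].

Step 4 — quadratic form (x̄ - mu_0)^T · S^{-1} · (x̄ - mu_0):
  S^{-1} · (x̄ - mu_0) = (0.8846, 0.826),
  (x̄ - mu_0)^T · [...] = (1)·(0.8846) + (4)·(0.826) = 4.1886.

Step 5 — scale by n: T² = 5 · 4.1886 = 20.9431.

T² ≈ 20.9431


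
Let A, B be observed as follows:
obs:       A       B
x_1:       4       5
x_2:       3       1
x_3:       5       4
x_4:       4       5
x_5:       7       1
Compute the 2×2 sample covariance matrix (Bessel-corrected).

Step 1 — column means:
  mean(A) = (4 + 3 + 5 + 4 + 7) / 5 = 23/5 = 4.6
  mean(B) = (5 + 1 + 4 + 5 + 1) / 5 = 16/5 = 3.2

Step 2 — sample covariance S[i,j] = (1/(n-1)) · Σ_k (x_{k,i} - mean_i) · (x_{k,j} - mean_j), with n-1 = 4.
  S[A,A] = ((-0.6)·(-0.6) + (-1.6)·(-1.6) + (0.4)·(0.4) + (-0.6)·(-0.6) + (2.4)·(2.4)) / 4 = 9.2/4 = 2.3
  S[A,B] = ((-0.6)·(1.8) + (-1.6)·(-2.2) + (0.4)·(0.8) + (-0.6)·(1.8) + (2.4)·(-2.2)) / 4 = -3.6/4 = -0.9
  S[B,B] = ((1.8)·(1.8) + (-2.2)·(-2.2) + (0.8)·(0.8) + (1.8)·(1.8) + (-2.2)·(-2.2)) / 4 = 16.8/4 = 4.2

S is symmetric (S[j,i] = S[i,j]). Assembling:

S = [[2.3, -0.9],
 [-0.9, 4.2]]


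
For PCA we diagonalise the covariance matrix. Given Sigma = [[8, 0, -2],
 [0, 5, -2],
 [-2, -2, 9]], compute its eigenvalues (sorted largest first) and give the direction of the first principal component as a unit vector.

Step 1 — characteristic polynomial p(λ) = det(λI - Sigma) = λ³ - tr·λ² + c_1·λ - det, where tr = trace, c_1 = sum of the principal 2×2 minors, det = det(Sigma):
  tr = 8 + 5 + 9 = 22,
  c_1 = (8·5 - (0)²) + (8·9 - (-2)²) + (5·9 - (-2)²) = 40 + 68 + 41 = 149,
  det = 8·(5·9 - (-2)²) - (0)·((0)·9 - (-2)·(-2)) + (-2)·((0)·(-2) - 5·(-2)) = 8·(41) - (0)·(-4) + (-2)·(10) = 308.
  So p(λ) = λ³ - 22λ² + 149λ - 308.
Step 2 — look for an integer root (rational root theorem: any rational root is an integer divisor of 308). Testing λ = 4:
  p(4) = 64 - 352 + 596 - 308 = 0  ✓
  Dividing out (λ - 4): p(λ) = (λ - 4)(λ² - 18λ + 77).
Step 3 — remaining eigenvalues from the quadratic λ² - 18λ + 77 = 0:
  Δ = 18² - 4·77 = 324 - 308 = 16,  λ = (18 ± √16)/2 = (18 ± 4)/2 = 11 or 7.
  Sorted: λ_1 = 11,  λ_2 = 7,  λ_3 = 4  (check: sum = 22 = tr ✓).

Step 4 — unit eigenvector for λ_1 = 11: v spans the null space of (Sigma - λ_1 I), whose rows are
  r_1 = (-3, 0, -2),  r_2 = (0, -6, -2),  r_3 = (-2, -2, -2).
  v is orthogonal to every row, so take v ∝ r_1 × r_2 = ((0)·(-2) - (-2)·(-6), (-2)·(0) - (-3)·(-2), (-3)·(-6) - (0)·(0)) = (-12, -6, 18).
  Rescale (divide by 6; multiply by -1 so the first nonzero entry is positive): u = (2, 1, -3).
  ||u|| = √((2)² + (1)² + (-3)²) = √(14) ≈ 3.7417,  v_1 = u/||u|| ≈ (0.5345, 0.2673, -0.8018) (||v_1|| = 1).

λ_1 = 11,  λ_2 = 7,  λ_3 = 4;  v_1 ≈ (0.5345, 0.2673, -0.8018)


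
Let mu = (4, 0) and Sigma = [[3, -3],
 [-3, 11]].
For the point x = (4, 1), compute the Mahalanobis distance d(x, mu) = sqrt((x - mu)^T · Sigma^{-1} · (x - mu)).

Step 1 — centre the observation: (x - mu) = (0, 1).

Step 2 — invert Sigma. det(Sigma) = 3·11 - (-3)² = 24.
  Sigma^{-1} = (1/det) · [[d, -b], [-b, a]] = [[0.4583, 0.125],
 [0.125, 0.125]].

Step 3 — form the quadratic (x - mu)^T · Sigma^{-1} · (x - mu):
  Sigma^{-1} · (x - mu) = (0.125, 0.125).
  (x - mu)^T · [Sigma^{-1} · (x - mu)] = (0)·(0.125) + (1)·(0.125) = 0.125.

Step 4 — take square root: d = √(0.125) ≈ 0.3536.

d(x, mu) = √(0.125) ≈ 0.3536


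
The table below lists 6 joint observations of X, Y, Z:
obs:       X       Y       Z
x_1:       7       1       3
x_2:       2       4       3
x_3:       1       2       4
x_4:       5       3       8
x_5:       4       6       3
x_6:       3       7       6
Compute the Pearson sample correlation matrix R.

Step 1 — column means:
  mean(X) = (7 + 2 + 1 + 5 + 4 + 3) / 6 = 22/6 = 3.6667
  mean(Y) = (1 + 4 + 2 + 3 + 6 + 7) / 6 = 23/6 = 3.8333
  mean(Z) = (3 + 3 + 4 + 8 + 3 + 6) / 6 = 27/6 = 4.5

Step 2 — sample variances and covariances s[i,j] = (1/(n-1)) · Σ_k (x_{k,i} - mean_i) · (x_{k,j} - mean_j), with n-1 = 5:
  s[X,X] = ((3.3333)·(3.3333) + (-1.6667)·(-1.6667) + (-2.6667)·(-2.6667) + (1.3333)·(1.3333) + (0.3333)·(0.3333) + (-0.6667)·(-0.6667)) / 5 = 23.3333/5 = 4.6667
  s[X,Y] = ((3.3333)·(-2.8333) + (-1.6667)·(0.1667) + (-2.6667)·(-1.8333) + (1.3333)·(-0.8333) + (0.3333)·(2.1667) + (-0.6667)·(3.1667)) / 5 = -7.3333/5 = -1.4667
  s[X,Z] = ((3.3333)·(-1.5) + (-1.6667)·(-1.5) + (-2.6667)·(-0.5) + (1.3333)·(3.5) + (0.3333)·(-1.5) + (-0.6667)·(1.5)) / 5 = 2/5 = 0.4
  s[Y,Y] = ((-2.8333)·(-2.8333) + (0.1667)·(0.1667) + (-1.8333)·(-1.8333) + (-0.8333)·(-0.8333) + (2.1667)·(2.1667) + (3.1667)·(3.1667)) / 5 = 26.8333/5 = 5.3667
  s[Y,Z] = ((-2.8333)·(-1.5) + (0.1667)·(-1.5) + (-1.8333)·(-0.5) + (-0.8333)·(3.5) + (2.1667)·(-1.5) + (3.1667)·(1.5)) / 5 = 3.5/5 = 0.7
  s[Z,Z] = ((-1.5)·(-1.5) + (-1.5)·(-1.5) + (-0.5)·(-0.5) + (3.5)·(3.5) + (-1.5)·(-1.5) + (1.5)·(1.5)) / 5 = 21.5/5 = 4.3
  Sample standard deviations s_i = √(s[i,i]):
  s(X) = √(4.6667) = 2.1602
  s(Y) = √(5.3667) = 2.3166
  s(Z) = √(4.3) = 2.0736

Step 3 — r_{ij} = s_{ij} / (s_i · s_j):
  r[X,X] = 1 (diagonal).
  r[X,Y] = -1.4667 / (2.1602 · 2.3166) = -1.4667 / 5.0044 = -0.2931
  r[X,Z] = 0.4 / (2.1602 · 2.0736) = 0.4 / 4.4796 = 0.0893
  r[Y,Y] = 1 (diagonal).
  r[Y,Z] = 0.7 / (2.3166 · 2.0736) = 0.7 / 4.8038 = 0.1457
  r[Z,Z] = 1 (diagonal).

R is symmetric with unit diagonal. Assembling:

R = [[1, -0.2931, 0.0893],
 [-0.2931, 1, 0.1457],
 [0.0893, 0.1457, 1]]


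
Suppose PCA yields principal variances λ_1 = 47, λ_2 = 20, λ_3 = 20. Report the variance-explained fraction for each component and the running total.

Step 1 — total variance = trace(Sigma) = Σ λ_i = 47 + 20 + 20 = 87.

Step 2 — fraction explained by component i = λ_i / Σ λ:
  PC1: 47/87 = 0.5402
  PC2: 20/87 = 0.2299
  PC3: 20/87 = 0.2299

Step 3 — cumulative fraction after k components = (λ_1 + ... + λ_k) / Σ λ:
  k = 1: 47/87 = 0.5402
  k = 2: (47 + 20)/87 = 67/87 = 0.7701
  k = 3: (47 + 20 + 20)/87 = 87/87 = 1

Summary (fraction, with percent):

explained: PC1 0.5402 (54.02%), PC2 0.2299 (22.99%), PC3 0.2299 (22.99%);  cumulative: 0.5402, 0.7701, 1


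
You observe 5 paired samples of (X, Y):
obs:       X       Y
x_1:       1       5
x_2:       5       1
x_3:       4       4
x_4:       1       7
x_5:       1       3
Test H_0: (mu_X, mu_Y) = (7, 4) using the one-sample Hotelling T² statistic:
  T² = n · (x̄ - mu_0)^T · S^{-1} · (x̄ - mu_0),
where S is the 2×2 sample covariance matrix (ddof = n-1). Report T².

Step 1 — sample mean vector:
  mean(X) = (1 + 5 + 4 + 1 + 1) / 5 = 12/5 = 2.4
  mean(Y) = (5 + 1 + 4 + 7 + 3) / 5 = 20/5 = 4
  x̄ = (2.4, 4),  deviation x̄ - mu_0 = (2.4, 4) - (7, 4) = (-4.6, 0).

Step 2 — sample covariance matrix, S[i,j] = (1/(n-1)) · Σ_k (x_{k,i} - mean_i) · (x_{k,j} - mean_j), divisor n-1 = 4:
  S[X,X] = ((-1.4)·(-1.4) + (2.6)·(2.6) + (1.6)·(1.6) + (-1.4)·(-1.4) + (-1.4)·(-1.4)) / 4 = 15.2/4 = 3.8
  S[X,Y] = ((-1.4)·(1) + (2.6)·(-3) + (1.6)·(0) + (-1.4)·(3) + (-1.4)·(-1)) / 4 = -12/4 = -3
  S[Y,Y] = ((1)·(1) + (-3)·(-3) + (0)·(0) + (3)·(3) + (-1)·(-1)) / 4 = 20/4 = 5
  S = [[3.8, -3],
 [-3, 5]].

Step 3 — invert S. det(S) = 3.8·5 - (-3)² = 10.
  S^{-1} = (1/det) · [[d, -b], [-b, a]] = [[0.5, 0.3],
 [0.3, 0.38]].

Step 4 — quadratic form (x̄ - mu_0)^T · S^{-1} · (x̄ - mu_0):
  S^{-1} · (x̄ - mu_0) = (-2.3, -1.38),
  (x̄ - mu_0)^T · [...] = (-4.6)·(-2.3) + (0)·(-1.38) = 10.58.

Step 5 — scale by n: T² = 5 · 10.58 = 52.9.

T² ≈ 52.9


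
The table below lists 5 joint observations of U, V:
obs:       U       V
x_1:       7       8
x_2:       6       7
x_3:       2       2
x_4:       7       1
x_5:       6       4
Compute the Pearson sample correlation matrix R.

Step 1 — column means:
  mean(U) = (7 + 6 + 2 + 7 + 6) / 5 = 28/5 = 5.6
  mean(V) = (8 + 7 + 2 + 1 + 4) / 5 = 22/5 = 4.4

Step 2 — sample variances and covariances s[i,j] = (1/(n-1)) · Σ_k (x_{k,i} - mean_i) · (x_{k,j} - mean_j), with n-1 = 4:
  s[U,U] = ((1.4)·(1.4) + (0.4)·(0.4) + (-3.6)·(-3.6) + (1.4)·(1.4) + (0.4)·(0.4)) / 4 = 17.2/4 = 4.3
  s[U,V] = ((1.4)·(3.6) + (0.4)·(2.6) + (-3.6)·(-2.4) + (1.4)·(-3.4) + (0.4)·(-0.4)) / 4 = 9.8/4 = 2.45
  s[V,V] = ((3.6)·(3.6) + (2.6)·(2.6) + (-2.4)·(-2.4) + (-3.4)·(-3.4) + (-0.4)·(-0.4)) / 4 = 37.2/4 = 9.3
  Sample standard deviations s_i = √(s[i,i]):
  s(U) = √(4.3) = 2.0736
  s(V) = √(9.3) = 3.0496

Step 3 — r_{ij} = s_{ij} / (s_i · s_j):
  r[U,U] = 1 (diagonal).
  r[U,V] = 2.45 / (2.0736 · 3.0496) = 2.45 / 6.3238 = 0.3874
  r[V,V] = 1 (diagonal).

R is symmetric with unit diagonal. Assembling:

R = [[1, 0.3874],
 [0.3874, 1]]


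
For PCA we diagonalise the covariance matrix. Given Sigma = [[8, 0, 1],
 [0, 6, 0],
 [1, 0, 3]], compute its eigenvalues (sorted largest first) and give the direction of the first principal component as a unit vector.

Step 1 — characteristic polynomial p(λ) = det(λI - Sigma) = λ³ - tr·λ² + c_1·λ - det, where tr = trace, c_1 = sum of the principal 2×2 minors, det = det(Sigma):
  tr = 8 + 6 + 3 = 17,
  c_1 = (8·6 - (0)²) + (8·3 - (1)²) + (6·3 - (0)²) = 48 + 23 + 18 = 89,
  det = 8·(6·3 - (0)²) - (0)·((0)·3 - (0)·(1)) + (1)·((0)·(0) - 6·(1)) = 8·(18) - (0)·(0) + (1)·(-6) = 138.
  So p(λ) = λ³ - 17λ² + 89λ - 138.
Step 2 — look for an integer root (rational root theorem: any rational root is an integer divisor of 138). Testing λ = 6:
  p(6) = 216 - 612 + 534 - 138 = 0  ✓
  Dividing out (λ - 6): p(λ) = (λ - 6)(λ² - 11λ + 23).
Step 3 — remaining eigenvalues from the quadratic λ² - 11λ + 23 = 0:
  Δ = 11² - 4·23 = 121 - 92 = 29,  λ = (11 ± √29)/2 = (11 ± 5.3852)/2 ≈ 8.1926 or 2.8074.
  Sorted: λ_1 = 8.1926,  λ_2 = 6,  λ_3 = 2.8074  (check: sum = 17 = tr ✓).

Step 4 — unit eigenvector for λ_1 ≈ 8.1926: v spans the null space of (Sigma - λ_1 I), whose rows are
  r_1 = (-0.1926, 0, 1),  r_2 = (0, -2.1926, 0),  r_3 = (1, 0, -5.1926).
  v is orthogonal to every row, so take v ∝ r_1 × r_2 = ((0)·(0) - (1)·(-2.1926), (1)·(0) - (-0.1926)·(0), (-0.1926)·(-2.1926) - (0)·(0)) ≈ (2.1926, 0, 0.4223).
  Let u = (2.1926, 0, 0.4223).
  ||u|| = √((2.1926)² + (0)² + (0.4223)²) = √(4.9857) ≈ 2.2329,  v_1 = u/||u|| ≈ (0.982, 0, 0.1891) (||v_1|| = 1).

λ_1 = 8.1926,  λ_2 = 6,  λ_3 = 2.8074;  v_1 ≈ (0.982, 0, 0.1891)


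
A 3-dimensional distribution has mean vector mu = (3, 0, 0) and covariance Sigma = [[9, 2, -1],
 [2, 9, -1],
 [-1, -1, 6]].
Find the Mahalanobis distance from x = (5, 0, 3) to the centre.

Step 1 — centre the observation: (x - mu) = (2, 0, 3).

Step 2 — invert Sigma (cofactor / det for 3×3, or solve directly):
  Sigma^{-1} = [[0.1183, -0.0246, 0.0156],
 [-0.0246, 0.1183, 0.0156],
 [0.0156, 0.0156, 0.1719]].

Step 3 — form the quadratic (x - mu)^T · Sigma^{-1} · (x - mu):
  Sigma^{-1} · (x - mu) = (0.2835, -0.0022, 0.5469).
  (x - mu)^T · [Sigma^{-1} · (x - mu)] = (2)·(0.2835) + (0)·(-0.0022) + (3)·(0.5469) = 2.2076.

Step 4 — take square root: d = √(2.2076) ≈ 1.4858.

d(x, mu) = √(2.2076) ≈ 1.4858


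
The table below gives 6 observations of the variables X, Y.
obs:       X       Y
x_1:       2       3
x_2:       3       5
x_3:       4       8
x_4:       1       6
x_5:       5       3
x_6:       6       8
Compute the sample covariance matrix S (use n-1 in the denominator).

Step 1 — column means:
  mean(X) = (2 + 3 + 4 + 1 + 5 + 6) / 6 = 21/6 = 3.5
  mean(Y) = (3 + 5 + 8 + 6 + 3 + 8) / 6 = 33/6 = 5.5

Step 2 — sample covariance S[i,j] = (1/(n-1)) · Σ_k (x_{k,i} - mean_i) · (x_{k,j} - mean_j), with n-1 = 5.
  S[X,X] = ((-1.5)·(-1.5) + (-0.5)·(-0.5) + (0.5)·(0.5) + (-2.5)·(-2.5) + (1.5)·(1.5) + (2.5)·(2.5)) / 5 = 17.5/5 = 3.5
  S[X,Y] = ((-1.5)·(-2.5) + (-0.5)·(-0.5) + (0.5)·(2.5) + (-2.5)·(0.5) + (1.5)·(-2.5) + (2.5)·(2.5)) / 5 = 6.5/5 = 1.3
  S[Y,Y] = ((-2.5)·(-2.5) + (-0.5)·(-0.5) + (2.5)·(2.5) + (0.5)·(0.5) + (-2.5)·(-2.5) + (2.5)·(2.5)) / 5 = 25.5/5 = 5.1

S is symmetric (S[j,i] = S[i,j]). Assembling:

S = [[3.5, 1.3],
 [1.3, 5.1]]


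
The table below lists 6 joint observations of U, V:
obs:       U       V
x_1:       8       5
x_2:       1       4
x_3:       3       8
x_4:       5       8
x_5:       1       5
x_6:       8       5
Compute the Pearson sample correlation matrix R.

Step 1 — column means:
  mean(U) = (8 + 1 + 3 + 5 + 1 + 8) / 6 = 26/6 = 4.3333
  mean(V) = (5 + 4 + 8 + 8 + 5 + 5) / 6 = 35/6 = 5.8333

Step 2 — sample variances and covariances s[i,j] = (1/(n-1)) · Σ_k (x_{k,i} - mean_i) · (x_{k,j} - mean_j), with n-1 = 5:
  s[U,U] = ((3.6667)·(3.6667) + (-3.3333)·(-3.3333) + (-1.3333)·(-1.3333) + (0.6667)·(0.6667) + (-3.3333)·(-3.3333) + (3.6667)·(3.6667)) / 5 = 51.3333/5 = 10.2667
  s[U,V] = ((3.6667)·(-0.8333) + (-3.3333)·(-1.8333) + (-1.3333)·(2.1667) + (0.6667)·(2.1667) + (-3.3333)·(-0.8333) + (3.6667)·(-0.8333)) / 5 = 1.3333/5 = 0.2667
  s[V,V] = ((-0.8333)·(-0.8333) + (-1.8333)·(-1.8333) + (2.1667)·(2.1667) + (2.1667)·(2.1667) + (-0.8333)·(-0.8333) + (-0.8333)·(-0.8333)) / 5 = 14.8333/5 = 2.9667
  Sample standard deviations s_i = √(s[i,i]):
  s(U) = √(10.2667) = 3.2042
  s(V) = √(2.9667) = 1.7224

Step 3 — r_{ij} = s_{ij} / (s_i · s_j):
  r[U,U] = 1 (diagonal).
  r[U,V] = 0.2667 / (3.2042 · 1.7224) = 0.2667 / 5.5189 = 0.0483
  r[V,V] = 1 (diagonal).

R is symmetric with unit diagonal. Assembling:

R = [[1, 0.0483],
 [0.0483, 1]]


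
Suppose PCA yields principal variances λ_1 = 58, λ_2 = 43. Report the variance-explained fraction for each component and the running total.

Step 1 — total variance = trace(Sigma) = Σ λ_i = 58 + 43 = 101.

Step 2 — fraction explained by component i = λ_i / Σ λ:
  PC1: 58/101 = 0.5743
  PC2: 43/101 = 0.4257

Step 3 — cumulative fraction after k components = (λ_1 + ... + λ_k) / Σ λ:
  k = 1: 58/101 = 0.5743
  k = 2: (58 + 43)/101 = 101/101 = 1

Summary (fraction, with percent):

explained: PC1 0.5743 (57.43%), PC2 0.4257 (42.57%);  cumulative: 0.5743, 1


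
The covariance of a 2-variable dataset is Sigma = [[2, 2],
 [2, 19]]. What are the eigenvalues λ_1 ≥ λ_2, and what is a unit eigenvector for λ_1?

Step 1 — characteristic polynomial of 2×2 Sigma:
  det(Sigma - λI) = λ² - trace · λ + det = 0.
  trace = 2 + 19 = 21, det = 2·19 - (2)² = 34.
Step 2 — discriminant:
  Δ = trace² - 4·det = 441 - 136 = 305.
Step 3 — eigenvalues:
  λ = (trace ± √Δ)/2 = (21 ± 17.4642)/2,
  λ_1 = 19.2321,  λ_2 = 1.7679.

Step 4 — unit eigenvector for λ_1: solve (Sigma - λ_1 I)v = 0. First row:
  (2 - 19.2321)·v_x + (2)·v_y = 0, i.e. (-17.2321)·v_x + (2)·v_y = 0,
  so v ∝ (b, λ_1 - a) = (2, 17.2321) = u.
  ||u|| = √((2)² + (17.2321)²) = √(300.9461) ≈ 17.3478,
  v_1 = u/||u|| ≈ (0.1153, 0.9933) (||v_1|| = 1).

λ_1 = 19.2321,  λ_2 = 1.7679;  v_1 ≈ (0.1153, 0.9933)


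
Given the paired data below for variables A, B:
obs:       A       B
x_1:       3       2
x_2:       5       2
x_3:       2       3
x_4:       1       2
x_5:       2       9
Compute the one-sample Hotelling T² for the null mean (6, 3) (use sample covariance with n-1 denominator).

Step 1 — sample mean vector:
  mean(A) = (3 + 5 + 2 + 1 + 2) / 5 = 13/5 = 2.6
  mean(B) = (2 + 2 + 3 + 2 + 9) / 5 = 18/5 = 3.6
  x̄ = (2.6, 3.6),  deviation x̄ - mu_0 = (2.6, 3.6) - (6, 3) = (-3.4, 0.6).

Step 2 — sample covariance matrix, S[i,j] = (1/(n-1)) · Σ_k (x_{k,i} - mean_i) · (x_{k,j} - mean_j), divisor n-1 = 4:
  S[A,A] = ((0.4)·(0.4) + (2.4)·(2.4) + (-0.6)·(-0.6) + (-1.6)·(-1.6) + (-0.6)·(-0.6)) / 4 = 9.2/4 = 2.3
  S[A,B] = ((0.4)·(-1.6) + (2.4)·(-1.6) + (-0.6)·(-0.6) + (-1.6)·(-1.6) + (-0.6)·(5.4)) / 4 = -4.8/4 = -1.2
  S[B,B] = ((-1.6)·(-1.6) + (-1.6)·(-1.6) + (-0.6)·(-0.6) + (-1.6)·(-1.6) + (5.4)·(5.4)) / 4 = 37.2/4 = 9.3
  S = [[2.3, -1.2],
 [-1.2, 9.3]].

Step 3 — invert S. det(S) = 2.3·9.3 - (-1.2)² = 19.95.
  S^{-1} = (1/det) · [[d, -b], [-b, a]] = [[0.4662, 0.0602],
 [0.0602, 0.1153]].

Step 4 — quadratic form (x̄ - mu_0)^T · S^{-1} · (x̄ - mu_0):
  S^{-1} · (x̄ - mu_0) = (-1.5489, -0.1353),
  (x̄ - mu_0)^T · [...] = (-3.4)·(-1.5489) + (0.6)·(-0.1353) = 5.185.

Step 5 — scale by n: T² = 5 · 5.185 = 25.9248.

T² ≈ 25.9248
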